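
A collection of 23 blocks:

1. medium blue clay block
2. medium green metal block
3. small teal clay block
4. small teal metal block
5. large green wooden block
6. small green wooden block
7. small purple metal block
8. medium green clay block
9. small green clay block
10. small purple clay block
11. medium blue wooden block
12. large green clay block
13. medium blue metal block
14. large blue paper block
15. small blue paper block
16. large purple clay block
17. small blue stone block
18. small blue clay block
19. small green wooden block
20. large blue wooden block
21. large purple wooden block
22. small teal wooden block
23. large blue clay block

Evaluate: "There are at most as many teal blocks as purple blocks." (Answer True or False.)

There are 3 teal blocks.
There are 4 purple blocks.
The claim requires 3 ≤ 4, which holds.

True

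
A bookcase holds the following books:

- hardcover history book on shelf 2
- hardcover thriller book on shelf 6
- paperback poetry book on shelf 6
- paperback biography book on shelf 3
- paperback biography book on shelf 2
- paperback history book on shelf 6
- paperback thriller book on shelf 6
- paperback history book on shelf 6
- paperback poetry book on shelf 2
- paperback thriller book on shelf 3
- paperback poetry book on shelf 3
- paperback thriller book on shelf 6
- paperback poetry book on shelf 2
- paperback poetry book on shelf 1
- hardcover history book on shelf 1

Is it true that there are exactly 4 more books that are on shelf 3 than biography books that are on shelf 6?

False

|books on shelf 3| = 3.
|biography books on shelf 6| = 0.
The claim requires 3 − 0 (= 3) to equal 4, which does not hold.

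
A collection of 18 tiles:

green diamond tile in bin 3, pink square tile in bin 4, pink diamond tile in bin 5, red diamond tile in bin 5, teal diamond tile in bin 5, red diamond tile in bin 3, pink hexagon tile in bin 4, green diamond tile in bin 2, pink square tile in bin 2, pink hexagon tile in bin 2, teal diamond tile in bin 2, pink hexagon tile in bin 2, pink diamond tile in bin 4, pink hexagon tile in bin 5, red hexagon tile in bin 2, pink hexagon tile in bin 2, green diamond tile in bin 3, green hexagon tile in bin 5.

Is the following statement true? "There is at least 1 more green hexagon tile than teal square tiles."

There is 1 green hexagon tile.
There are 0 teal square tiles.
The claim requires 1 − 0 = 1 ≥ 1, which holds.

True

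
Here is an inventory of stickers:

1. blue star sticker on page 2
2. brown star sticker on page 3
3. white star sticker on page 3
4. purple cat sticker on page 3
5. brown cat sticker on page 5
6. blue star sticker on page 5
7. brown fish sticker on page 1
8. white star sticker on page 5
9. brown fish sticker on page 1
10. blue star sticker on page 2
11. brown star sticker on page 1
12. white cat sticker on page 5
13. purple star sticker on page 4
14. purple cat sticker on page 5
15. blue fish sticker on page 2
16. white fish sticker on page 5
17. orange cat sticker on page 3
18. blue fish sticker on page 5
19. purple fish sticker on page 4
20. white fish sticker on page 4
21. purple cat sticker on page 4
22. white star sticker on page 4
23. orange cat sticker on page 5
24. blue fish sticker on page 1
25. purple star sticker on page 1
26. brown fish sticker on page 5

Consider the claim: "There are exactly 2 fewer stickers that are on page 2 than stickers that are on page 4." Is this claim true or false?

True

stickers on page 2: 3.
stickers on page 4: 5.
The claim requires 5 − 3 (= 2) to equal 2, which holds.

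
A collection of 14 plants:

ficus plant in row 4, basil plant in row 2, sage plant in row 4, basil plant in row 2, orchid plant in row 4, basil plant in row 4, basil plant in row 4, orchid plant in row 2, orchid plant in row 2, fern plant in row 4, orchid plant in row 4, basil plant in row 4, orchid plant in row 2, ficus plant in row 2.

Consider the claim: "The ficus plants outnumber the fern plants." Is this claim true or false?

ficus plants: 2.
fern plants: 1.
The claim requires 2 > 1, which holds.

True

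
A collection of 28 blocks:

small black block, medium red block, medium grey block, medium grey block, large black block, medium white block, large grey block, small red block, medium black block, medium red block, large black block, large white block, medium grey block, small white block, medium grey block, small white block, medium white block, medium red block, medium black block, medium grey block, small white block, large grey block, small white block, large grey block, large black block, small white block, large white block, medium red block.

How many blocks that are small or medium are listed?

medium: 13; small: 7; together 13 + 7 = 20.

20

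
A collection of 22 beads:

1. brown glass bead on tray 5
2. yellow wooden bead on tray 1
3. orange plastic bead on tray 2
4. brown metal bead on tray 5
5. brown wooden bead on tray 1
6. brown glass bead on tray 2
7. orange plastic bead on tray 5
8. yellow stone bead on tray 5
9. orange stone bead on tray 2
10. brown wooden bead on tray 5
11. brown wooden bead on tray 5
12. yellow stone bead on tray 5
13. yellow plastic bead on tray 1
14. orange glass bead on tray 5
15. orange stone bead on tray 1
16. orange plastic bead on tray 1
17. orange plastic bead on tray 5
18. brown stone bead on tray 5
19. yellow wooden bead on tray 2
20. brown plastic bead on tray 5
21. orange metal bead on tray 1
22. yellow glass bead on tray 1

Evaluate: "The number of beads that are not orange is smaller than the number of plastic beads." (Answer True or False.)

There are 14 beads that are not orange.
There are 6 plastic beads.
The claim requires 14 < 6, which does not hold.

False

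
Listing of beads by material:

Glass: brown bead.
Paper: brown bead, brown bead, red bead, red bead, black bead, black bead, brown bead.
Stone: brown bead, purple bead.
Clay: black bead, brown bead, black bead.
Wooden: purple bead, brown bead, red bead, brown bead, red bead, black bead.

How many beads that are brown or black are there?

black: 5; brown: 8; together 5 + 8 = 13.

13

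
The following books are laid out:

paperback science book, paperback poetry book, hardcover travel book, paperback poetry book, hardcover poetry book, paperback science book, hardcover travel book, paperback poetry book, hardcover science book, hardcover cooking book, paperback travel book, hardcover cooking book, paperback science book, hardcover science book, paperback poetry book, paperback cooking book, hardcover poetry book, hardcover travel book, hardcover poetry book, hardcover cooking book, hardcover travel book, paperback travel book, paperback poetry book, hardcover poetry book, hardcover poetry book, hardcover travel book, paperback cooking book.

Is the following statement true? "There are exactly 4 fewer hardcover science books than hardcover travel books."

False

hardcover science books: 2.
hardcover travel books: 5.
The claim requires 5 − 2 (= 3) to equal 4, which does not hold.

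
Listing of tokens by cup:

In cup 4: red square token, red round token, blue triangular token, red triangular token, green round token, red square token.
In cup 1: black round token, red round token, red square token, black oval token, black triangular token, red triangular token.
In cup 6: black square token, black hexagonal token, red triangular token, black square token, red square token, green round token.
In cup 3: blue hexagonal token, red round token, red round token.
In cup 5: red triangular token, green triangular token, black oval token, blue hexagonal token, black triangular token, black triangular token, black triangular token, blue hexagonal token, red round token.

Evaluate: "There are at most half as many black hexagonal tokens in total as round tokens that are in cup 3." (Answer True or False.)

True

There is 1 black hexagonal token.
There are 2 round tokens in cup 3.
The claim requires 2 × 1 = 2 ≤ 2, which holds.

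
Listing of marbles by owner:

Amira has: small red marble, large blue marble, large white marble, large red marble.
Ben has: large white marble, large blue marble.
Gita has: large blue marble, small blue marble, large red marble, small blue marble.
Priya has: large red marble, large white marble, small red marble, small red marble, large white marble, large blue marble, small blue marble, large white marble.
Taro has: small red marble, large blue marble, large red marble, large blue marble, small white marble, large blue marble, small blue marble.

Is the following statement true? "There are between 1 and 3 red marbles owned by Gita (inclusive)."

True

red marbles owned by Gita: 1.
The claim requires 1 ≤ 1 ≤ 3, which holds.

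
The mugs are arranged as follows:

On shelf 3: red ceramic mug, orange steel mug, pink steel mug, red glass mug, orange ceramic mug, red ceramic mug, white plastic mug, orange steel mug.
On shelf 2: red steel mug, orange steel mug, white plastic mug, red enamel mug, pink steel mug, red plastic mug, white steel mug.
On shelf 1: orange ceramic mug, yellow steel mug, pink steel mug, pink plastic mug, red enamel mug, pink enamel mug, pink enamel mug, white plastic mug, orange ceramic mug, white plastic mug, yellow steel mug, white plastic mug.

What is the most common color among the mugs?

Counts by color: red 7, white 6, pink 6, orange 6, yellow 2.
The maximum is 7, held uniquely by red.

red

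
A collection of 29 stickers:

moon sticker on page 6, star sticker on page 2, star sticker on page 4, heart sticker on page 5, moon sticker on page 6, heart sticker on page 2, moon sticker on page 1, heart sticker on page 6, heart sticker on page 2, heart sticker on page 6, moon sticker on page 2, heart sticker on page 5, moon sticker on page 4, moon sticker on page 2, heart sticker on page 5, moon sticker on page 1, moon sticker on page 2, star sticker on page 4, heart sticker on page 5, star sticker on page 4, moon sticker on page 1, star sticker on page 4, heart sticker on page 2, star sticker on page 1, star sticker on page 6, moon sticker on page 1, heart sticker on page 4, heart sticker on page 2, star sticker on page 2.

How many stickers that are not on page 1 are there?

24

Total stickers: 29; with the excluded value: 5; remaining 29 − 5 = 24.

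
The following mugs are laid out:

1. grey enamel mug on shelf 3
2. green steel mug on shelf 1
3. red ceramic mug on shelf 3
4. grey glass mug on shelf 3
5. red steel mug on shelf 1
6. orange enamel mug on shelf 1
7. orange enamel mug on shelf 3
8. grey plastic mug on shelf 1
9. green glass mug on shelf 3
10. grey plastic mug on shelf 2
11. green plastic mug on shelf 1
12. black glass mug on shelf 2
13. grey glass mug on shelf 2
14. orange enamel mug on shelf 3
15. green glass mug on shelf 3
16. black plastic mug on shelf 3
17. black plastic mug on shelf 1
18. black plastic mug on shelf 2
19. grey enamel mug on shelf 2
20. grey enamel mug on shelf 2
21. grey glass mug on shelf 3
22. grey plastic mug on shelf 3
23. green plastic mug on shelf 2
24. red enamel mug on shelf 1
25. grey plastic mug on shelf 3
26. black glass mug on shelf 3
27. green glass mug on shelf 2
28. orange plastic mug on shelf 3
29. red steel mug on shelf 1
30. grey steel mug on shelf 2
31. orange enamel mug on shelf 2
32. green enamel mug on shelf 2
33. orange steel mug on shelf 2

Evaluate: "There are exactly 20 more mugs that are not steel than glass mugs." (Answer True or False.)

mugs that are not steel: 28.
glass mugs: 8.
The claim requires 28 − 8 (= 20) to equal 20, which holds.

True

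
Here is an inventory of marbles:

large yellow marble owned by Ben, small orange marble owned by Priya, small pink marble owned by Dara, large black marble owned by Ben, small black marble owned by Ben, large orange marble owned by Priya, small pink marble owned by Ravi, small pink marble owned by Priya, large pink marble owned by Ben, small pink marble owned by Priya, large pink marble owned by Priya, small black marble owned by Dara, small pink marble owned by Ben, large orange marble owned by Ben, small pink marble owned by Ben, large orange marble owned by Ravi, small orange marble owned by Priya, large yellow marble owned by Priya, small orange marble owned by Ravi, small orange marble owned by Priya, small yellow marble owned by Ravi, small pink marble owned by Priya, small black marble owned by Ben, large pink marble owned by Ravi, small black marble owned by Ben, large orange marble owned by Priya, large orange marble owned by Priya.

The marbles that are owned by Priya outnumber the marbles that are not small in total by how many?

0

marbles owned by Priya: 11.
marbles that are not small: 11.
11 − 11 = 0.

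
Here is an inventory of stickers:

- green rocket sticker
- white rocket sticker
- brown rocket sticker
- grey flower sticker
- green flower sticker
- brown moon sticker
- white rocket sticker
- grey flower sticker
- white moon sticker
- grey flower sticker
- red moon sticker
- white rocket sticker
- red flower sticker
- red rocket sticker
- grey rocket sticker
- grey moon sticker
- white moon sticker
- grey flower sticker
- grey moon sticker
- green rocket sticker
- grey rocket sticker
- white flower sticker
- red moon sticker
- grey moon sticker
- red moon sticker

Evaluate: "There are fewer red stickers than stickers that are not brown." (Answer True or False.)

True

|red stickers| = 5.
|stickers that are not brown| = 23.
The claim requires 5 < 23, which holds.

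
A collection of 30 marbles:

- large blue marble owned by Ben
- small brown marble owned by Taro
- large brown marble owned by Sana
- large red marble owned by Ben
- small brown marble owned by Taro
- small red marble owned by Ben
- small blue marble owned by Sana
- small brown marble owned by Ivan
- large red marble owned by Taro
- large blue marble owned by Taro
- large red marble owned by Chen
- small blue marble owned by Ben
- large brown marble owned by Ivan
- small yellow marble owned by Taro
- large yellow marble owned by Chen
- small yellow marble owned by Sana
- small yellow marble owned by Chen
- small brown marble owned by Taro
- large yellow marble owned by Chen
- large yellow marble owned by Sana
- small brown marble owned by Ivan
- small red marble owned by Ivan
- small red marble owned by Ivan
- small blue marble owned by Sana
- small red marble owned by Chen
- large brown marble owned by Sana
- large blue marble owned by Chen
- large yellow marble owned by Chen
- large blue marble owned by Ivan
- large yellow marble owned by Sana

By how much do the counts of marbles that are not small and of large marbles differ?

0

marbles that are not small: 15. large marbles: 15.
|15 − 15| = 15 − 15 = 0.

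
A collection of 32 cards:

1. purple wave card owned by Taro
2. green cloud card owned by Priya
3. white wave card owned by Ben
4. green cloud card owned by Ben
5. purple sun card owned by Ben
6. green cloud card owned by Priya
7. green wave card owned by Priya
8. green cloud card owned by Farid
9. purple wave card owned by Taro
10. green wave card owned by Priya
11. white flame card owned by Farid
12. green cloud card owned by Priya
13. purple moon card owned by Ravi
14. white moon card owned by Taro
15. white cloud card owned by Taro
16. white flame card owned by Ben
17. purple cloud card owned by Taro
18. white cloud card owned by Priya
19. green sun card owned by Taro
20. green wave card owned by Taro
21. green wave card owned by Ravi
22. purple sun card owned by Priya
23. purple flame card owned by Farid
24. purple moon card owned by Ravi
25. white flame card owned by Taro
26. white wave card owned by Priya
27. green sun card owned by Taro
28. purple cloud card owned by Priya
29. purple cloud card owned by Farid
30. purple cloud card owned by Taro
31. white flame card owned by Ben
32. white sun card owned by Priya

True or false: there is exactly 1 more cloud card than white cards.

True

There are 11 cloud cards.
There are 10 white cards.
The claim requires 11 − 10 (= 1) to equal 1, which holds.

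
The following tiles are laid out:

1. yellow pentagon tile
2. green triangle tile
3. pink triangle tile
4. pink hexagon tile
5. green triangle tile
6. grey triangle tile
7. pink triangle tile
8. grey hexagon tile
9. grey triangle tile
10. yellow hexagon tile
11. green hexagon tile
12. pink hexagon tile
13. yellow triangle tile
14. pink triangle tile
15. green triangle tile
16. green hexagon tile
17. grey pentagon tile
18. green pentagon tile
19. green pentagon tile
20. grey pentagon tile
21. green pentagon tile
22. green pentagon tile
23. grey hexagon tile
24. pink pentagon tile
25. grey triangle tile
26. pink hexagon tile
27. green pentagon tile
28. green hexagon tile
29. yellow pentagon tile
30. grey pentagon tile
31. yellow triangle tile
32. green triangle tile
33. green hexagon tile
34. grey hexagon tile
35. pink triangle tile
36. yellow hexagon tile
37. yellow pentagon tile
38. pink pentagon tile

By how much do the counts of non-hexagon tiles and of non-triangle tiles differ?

1

non-hexagon tiles: 26. non-triangle tiles: 25.
|26 − 25| = 26 − 25 = 1.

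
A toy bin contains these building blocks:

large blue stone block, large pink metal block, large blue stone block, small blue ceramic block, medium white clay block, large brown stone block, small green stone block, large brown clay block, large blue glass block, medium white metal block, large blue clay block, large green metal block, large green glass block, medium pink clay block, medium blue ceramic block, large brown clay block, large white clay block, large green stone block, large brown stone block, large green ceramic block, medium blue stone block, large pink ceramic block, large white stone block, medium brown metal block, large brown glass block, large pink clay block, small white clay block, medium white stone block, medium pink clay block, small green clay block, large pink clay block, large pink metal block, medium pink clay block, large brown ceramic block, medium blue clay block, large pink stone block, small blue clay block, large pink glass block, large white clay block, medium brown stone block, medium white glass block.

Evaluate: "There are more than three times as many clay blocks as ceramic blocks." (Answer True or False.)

False

There are 15 clay blocks.
There are 5 ceramic blocks.
The claim requires 15 > 3 × 5 = 15, which does not hold.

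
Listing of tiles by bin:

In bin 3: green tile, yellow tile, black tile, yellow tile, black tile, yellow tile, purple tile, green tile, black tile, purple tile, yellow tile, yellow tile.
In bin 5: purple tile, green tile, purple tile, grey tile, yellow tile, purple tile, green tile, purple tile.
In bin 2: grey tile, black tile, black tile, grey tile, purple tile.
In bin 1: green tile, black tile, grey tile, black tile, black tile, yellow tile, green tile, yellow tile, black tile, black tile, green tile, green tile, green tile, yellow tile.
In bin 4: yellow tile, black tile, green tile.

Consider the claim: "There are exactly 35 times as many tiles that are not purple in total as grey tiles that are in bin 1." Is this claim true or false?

True

There are 35 tiles that are not purple.
There is 1 grey tile in bin 1.
The claim requires 35 = 35 × 1 = 35, which holds.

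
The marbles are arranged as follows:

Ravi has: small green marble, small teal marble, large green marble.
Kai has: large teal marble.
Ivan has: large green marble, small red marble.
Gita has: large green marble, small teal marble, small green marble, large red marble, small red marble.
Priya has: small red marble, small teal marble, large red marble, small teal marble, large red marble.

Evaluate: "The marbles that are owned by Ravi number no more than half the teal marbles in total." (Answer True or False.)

marbles owned by Ravi: 3.
teal marbles: 5.
The claim requires 2 × 3 = 6 ≤ 5, which does not hold.

False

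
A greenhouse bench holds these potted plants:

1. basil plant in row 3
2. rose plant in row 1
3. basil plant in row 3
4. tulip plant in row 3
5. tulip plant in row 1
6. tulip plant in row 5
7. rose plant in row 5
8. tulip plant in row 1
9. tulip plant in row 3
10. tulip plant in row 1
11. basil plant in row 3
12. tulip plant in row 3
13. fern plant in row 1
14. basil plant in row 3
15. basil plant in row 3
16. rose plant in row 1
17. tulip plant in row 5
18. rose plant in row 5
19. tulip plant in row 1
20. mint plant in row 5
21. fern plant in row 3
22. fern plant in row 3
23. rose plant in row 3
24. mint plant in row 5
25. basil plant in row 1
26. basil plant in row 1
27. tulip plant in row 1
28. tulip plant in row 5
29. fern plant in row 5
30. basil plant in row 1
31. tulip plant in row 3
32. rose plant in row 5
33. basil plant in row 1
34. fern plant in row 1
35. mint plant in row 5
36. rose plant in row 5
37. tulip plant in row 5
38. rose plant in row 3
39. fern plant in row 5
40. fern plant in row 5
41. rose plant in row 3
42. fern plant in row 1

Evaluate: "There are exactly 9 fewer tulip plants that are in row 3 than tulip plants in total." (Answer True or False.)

True

There are 4 tulip plants in row 3.
There are 13 tulip plants.
The claim requires 13 − 4 (= 9) to equal 9, which holds.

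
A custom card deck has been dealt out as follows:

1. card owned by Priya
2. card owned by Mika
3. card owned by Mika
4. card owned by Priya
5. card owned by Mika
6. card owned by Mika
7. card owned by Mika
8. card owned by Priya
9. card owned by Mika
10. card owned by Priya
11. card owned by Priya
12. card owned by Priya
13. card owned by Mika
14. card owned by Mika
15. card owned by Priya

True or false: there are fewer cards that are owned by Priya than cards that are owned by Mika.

True

Count of cards owned by Priya: 7.
Count of cards owned by Mika: 8.
The claim requires 7 < 8, which holds.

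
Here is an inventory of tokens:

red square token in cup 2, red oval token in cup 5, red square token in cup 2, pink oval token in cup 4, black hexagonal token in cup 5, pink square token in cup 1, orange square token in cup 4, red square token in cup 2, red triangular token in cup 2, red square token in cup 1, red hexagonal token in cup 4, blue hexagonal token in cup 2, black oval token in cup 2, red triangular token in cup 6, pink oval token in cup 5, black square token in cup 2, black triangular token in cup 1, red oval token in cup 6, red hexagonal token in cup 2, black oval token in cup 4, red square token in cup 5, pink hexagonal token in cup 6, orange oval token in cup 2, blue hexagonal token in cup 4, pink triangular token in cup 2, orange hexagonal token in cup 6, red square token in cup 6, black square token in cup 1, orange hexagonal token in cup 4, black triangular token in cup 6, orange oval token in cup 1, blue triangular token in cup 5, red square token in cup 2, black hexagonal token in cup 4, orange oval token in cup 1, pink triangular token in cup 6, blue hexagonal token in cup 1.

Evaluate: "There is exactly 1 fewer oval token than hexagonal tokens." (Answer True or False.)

There are 9 oval tokens.
There are 10 hexagonal tokens.
The claim requires 10 − 9 (= 1) to equal 1, which holds.

True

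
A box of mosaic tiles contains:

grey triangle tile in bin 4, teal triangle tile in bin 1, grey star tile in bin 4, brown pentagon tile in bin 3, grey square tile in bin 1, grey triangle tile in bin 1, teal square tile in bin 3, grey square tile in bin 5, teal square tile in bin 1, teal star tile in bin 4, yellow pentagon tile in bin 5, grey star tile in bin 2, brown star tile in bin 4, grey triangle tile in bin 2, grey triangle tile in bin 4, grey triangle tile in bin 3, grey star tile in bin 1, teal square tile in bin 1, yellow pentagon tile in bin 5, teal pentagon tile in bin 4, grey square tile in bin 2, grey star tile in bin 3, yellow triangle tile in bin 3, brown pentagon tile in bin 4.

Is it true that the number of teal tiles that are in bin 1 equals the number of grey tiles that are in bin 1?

True

There are 3 teal tiles in bin 1.
There are 3 grey tiles in bin 1.
The claim requires 3 = 3, which holds.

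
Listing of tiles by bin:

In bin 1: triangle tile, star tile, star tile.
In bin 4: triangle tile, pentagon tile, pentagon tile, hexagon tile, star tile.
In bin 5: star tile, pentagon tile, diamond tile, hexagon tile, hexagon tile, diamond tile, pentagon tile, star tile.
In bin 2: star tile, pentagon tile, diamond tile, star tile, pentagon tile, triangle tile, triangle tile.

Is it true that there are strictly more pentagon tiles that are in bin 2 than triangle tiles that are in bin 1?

True

pentagon tiles in bin 2: 2.
triangle tiles in bin 1: 1.
The claim requires 2 > 1, which holds.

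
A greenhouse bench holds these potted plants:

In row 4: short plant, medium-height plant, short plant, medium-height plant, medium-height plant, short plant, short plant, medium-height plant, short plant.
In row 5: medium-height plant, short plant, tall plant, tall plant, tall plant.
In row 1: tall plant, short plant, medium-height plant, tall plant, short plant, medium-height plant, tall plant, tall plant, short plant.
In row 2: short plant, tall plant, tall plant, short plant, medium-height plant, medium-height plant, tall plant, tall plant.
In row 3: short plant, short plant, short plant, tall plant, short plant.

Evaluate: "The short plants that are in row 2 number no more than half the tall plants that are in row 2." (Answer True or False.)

short plants in row 2: 2.
tall plants in row 2: 4.
The claim requires 2 × 2 = 4 ≤ 4, which holds.

True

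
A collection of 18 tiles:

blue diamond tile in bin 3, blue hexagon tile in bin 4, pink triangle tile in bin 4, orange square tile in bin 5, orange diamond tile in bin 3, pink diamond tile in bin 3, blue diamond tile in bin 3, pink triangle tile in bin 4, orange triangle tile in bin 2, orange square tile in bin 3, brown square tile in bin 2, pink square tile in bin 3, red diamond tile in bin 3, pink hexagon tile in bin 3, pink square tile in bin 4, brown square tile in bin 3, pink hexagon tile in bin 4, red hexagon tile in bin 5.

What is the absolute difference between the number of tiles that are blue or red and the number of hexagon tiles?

tiles that are blue or red: 5. hexagon tiles: 4.
|5 − 4| = 5 − 4 = 1.

1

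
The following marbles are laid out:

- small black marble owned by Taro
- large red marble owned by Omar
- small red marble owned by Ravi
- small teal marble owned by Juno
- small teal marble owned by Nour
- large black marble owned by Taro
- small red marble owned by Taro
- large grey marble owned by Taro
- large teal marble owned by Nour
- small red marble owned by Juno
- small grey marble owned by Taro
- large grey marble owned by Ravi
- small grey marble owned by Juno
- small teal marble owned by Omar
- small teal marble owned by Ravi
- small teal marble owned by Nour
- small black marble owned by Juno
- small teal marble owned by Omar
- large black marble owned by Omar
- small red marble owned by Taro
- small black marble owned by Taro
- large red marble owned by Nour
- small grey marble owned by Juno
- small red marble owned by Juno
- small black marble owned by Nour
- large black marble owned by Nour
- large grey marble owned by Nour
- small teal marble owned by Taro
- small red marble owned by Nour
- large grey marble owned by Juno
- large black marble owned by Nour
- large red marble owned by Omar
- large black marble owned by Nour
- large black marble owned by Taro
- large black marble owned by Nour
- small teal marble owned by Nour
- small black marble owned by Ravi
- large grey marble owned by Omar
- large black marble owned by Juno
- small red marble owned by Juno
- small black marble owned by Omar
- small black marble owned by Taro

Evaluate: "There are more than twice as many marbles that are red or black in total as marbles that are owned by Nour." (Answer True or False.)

True

There are 25 marbles that are red or black.
Count of marbles owned by Nour: 12.
The claim requires 25 > 2 × 12 = 24, which holds.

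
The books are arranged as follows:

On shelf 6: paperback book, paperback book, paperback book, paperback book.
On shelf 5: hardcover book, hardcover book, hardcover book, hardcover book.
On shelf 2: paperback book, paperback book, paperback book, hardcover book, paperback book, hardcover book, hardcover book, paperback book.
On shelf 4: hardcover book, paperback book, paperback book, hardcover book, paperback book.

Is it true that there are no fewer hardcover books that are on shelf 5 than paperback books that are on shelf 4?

True

There are 4 hardcover books on shelf 5.
There are 3 paperback books on shelf 4.
The claim requires 4 ≥ 3, which holds.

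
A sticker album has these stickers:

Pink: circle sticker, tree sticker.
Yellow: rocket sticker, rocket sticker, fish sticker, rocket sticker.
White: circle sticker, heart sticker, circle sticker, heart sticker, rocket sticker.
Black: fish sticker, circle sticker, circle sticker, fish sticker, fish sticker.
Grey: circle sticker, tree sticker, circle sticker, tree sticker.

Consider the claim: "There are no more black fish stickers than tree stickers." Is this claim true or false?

black fish stickers: 3.
tree stickers: 3.
The claim requires 3 ≤ 3, which holds.

True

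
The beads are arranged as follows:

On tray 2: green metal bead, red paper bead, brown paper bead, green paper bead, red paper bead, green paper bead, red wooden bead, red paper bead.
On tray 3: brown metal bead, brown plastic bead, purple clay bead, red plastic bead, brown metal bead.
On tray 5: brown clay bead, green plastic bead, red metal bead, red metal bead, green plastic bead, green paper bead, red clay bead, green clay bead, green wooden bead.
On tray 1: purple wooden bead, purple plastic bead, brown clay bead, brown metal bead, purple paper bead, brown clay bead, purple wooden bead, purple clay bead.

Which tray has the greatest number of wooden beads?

Counts by tray (restricted to wooden beads): tray 1→2, tray 5→1, tray 2→1, tray 3→0.
The maximum is 2, held uniquely by tray 1.

tray 1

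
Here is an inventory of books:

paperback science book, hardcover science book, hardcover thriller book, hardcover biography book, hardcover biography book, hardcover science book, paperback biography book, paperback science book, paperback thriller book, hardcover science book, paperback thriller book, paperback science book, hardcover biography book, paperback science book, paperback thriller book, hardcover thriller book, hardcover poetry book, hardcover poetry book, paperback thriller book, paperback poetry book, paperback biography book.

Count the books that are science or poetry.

10

poetry: 3; science: 7; together 3 + 7 = 10.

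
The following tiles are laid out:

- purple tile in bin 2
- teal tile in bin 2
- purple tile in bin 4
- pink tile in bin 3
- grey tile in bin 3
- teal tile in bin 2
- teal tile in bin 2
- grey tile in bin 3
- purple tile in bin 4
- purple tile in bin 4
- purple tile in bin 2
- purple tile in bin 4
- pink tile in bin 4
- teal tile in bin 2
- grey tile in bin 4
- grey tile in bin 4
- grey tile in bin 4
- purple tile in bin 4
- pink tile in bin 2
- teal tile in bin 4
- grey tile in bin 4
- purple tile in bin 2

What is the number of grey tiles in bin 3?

2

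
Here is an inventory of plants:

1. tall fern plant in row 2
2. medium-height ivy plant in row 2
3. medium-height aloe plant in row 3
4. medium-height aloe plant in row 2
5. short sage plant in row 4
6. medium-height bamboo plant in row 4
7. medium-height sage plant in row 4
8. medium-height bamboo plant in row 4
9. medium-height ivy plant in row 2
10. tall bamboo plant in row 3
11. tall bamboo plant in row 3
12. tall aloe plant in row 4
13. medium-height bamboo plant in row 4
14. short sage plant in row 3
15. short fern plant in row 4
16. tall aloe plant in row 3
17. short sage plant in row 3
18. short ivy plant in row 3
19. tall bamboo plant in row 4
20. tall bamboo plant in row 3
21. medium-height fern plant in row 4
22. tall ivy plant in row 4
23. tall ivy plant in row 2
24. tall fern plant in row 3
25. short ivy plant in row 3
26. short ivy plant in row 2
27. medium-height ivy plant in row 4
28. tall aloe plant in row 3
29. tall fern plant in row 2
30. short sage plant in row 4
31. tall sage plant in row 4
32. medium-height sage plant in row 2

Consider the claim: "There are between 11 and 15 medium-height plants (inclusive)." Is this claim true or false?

medium-height plants: 11.
The claim requires 11 ≤ 11 ≤ 15, which holds.

True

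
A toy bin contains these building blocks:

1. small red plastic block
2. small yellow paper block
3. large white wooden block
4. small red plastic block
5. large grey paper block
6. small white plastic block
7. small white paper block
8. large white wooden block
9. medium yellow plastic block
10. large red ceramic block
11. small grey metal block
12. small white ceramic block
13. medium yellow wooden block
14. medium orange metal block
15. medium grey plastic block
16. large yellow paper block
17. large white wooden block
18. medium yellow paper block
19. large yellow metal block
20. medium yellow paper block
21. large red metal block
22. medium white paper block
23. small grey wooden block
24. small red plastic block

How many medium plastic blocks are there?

2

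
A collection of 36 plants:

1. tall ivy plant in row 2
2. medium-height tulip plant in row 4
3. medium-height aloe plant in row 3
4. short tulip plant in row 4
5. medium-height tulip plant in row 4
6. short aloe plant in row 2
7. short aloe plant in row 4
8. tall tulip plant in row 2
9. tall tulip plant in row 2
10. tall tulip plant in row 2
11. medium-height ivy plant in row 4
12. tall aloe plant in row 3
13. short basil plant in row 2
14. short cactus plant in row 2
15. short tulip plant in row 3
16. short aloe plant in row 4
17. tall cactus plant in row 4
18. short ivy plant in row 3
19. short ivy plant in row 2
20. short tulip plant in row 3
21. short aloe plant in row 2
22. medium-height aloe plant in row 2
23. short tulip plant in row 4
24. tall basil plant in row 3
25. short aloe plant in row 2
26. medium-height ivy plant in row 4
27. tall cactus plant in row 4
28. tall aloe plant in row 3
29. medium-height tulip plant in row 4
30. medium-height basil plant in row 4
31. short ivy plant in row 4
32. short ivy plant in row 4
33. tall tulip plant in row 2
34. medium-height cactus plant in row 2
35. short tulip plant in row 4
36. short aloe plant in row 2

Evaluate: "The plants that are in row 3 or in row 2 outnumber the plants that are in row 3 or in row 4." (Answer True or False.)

There are 21 plants in row 3 or in row 2.
There are 22 plants in row 3 or in row 4.
The claim requires 21 > 22, which does not hold.

False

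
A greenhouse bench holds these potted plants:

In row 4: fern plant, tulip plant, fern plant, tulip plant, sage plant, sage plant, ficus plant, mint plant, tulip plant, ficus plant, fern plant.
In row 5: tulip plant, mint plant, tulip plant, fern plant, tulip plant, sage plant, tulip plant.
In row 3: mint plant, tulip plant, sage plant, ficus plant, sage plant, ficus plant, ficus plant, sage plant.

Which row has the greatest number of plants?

row 4

Counts by row: row 4→11, row 3→8, row 5→7.
The maximum is 11, held uniquely by row 4.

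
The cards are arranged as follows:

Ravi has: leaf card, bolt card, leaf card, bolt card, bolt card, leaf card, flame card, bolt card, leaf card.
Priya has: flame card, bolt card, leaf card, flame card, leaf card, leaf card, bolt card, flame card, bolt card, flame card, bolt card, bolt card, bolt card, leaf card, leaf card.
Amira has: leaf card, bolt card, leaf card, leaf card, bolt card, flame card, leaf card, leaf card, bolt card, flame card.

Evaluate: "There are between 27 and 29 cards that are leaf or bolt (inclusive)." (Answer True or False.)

|cards that are leaf or bolt| = 27.
The claim requires 27 ≤ 27 ≤ 29, which holds.

True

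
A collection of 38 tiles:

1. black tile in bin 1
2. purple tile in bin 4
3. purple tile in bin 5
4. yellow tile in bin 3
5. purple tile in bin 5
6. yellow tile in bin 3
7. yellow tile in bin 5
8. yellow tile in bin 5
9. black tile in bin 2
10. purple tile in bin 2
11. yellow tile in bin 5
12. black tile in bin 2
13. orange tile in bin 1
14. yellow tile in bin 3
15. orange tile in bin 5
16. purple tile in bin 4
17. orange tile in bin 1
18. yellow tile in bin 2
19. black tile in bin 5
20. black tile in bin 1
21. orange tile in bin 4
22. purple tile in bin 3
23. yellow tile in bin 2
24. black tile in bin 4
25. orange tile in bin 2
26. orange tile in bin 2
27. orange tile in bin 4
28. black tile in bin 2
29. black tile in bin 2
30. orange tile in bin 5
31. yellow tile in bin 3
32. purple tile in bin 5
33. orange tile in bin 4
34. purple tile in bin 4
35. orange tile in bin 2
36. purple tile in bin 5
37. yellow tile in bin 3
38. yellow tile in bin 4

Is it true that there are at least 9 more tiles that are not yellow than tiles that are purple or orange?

There are 27 tiles that are not yellow.
There are 19 tiles that are purple or orange.
The claim requires 27 − 19 = 8 ≥ 9, which does not hold.

False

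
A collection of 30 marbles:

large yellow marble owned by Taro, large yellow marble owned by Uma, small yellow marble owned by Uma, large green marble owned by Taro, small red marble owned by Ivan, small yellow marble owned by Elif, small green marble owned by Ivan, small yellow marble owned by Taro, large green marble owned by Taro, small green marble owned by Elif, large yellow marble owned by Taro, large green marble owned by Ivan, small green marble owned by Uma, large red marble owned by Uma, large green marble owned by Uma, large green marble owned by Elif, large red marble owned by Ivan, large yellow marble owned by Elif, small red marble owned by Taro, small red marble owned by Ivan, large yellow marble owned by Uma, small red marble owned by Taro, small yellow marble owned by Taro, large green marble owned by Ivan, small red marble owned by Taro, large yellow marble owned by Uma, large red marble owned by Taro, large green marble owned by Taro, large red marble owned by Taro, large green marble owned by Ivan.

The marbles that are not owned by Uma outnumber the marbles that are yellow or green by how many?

2

marbles that are not owned by Uma: 23.
marbles that are yellow or green: 21.
23 − 21 = 2.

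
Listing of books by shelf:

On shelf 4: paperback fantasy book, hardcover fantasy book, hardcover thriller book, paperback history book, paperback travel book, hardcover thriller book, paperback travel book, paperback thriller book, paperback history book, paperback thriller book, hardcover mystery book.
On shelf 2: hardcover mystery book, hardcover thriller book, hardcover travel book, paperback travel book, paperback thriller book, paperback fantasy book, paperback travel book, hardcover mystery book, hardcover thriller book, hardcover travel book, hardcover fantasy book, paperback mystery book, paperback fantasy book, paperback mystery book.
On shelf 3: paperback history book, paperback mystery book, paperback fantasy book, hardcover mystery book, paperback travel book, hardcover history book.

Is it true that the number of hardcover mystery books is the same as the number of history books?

|hardcover mystery books| = 4.
|history books| = 4.
The claim requires 4 = 4, which holds.

True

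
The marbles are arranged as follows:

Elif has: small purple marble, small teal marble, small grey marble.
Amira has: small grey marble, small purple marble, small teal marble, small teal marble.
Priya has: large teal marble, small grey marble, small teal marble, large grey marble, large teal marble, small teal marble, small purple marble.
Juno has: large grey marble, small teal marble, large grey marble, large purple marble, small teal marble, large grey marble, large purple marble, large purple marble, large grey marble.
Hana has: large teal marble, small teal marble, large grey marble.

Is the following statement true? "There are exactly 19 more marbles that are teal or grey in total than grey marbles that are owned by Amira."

marbles that are teal or grey: 20.
grey marbles owned by Amira: 1.
The claim requires 20 − 1 (= 19) to equal 19, which holds.

True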